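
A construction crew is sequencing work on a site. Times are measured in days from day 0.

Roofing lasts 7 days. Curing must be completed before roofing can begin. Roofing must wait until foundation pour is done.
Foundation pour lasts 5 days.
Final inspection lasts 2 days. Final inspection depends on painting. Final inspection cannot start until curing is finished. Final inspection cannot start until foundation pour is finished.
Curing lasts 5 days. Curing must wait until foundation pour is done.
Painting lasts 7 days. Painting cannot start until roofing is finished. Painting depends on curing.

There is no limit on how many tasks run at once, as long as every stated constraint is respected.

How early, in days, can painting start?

Nothing blocks foundation pour, so it runs from day 0 to day 5.
Curing cannot begin until foundation pour (finishes day 5). It runs from day 5 to 5 + 5 = day 10.
Roofing needs all of curing (finishes day 10); foundation pour (finishes day 5). That puts its earliest start at day 10; it finishes at 10 + 7 = day 17.
Painting waits on roofing (finishes day 17); curing (finishes day 10). The latest of these is day 17, which is the earliest painting can start.

17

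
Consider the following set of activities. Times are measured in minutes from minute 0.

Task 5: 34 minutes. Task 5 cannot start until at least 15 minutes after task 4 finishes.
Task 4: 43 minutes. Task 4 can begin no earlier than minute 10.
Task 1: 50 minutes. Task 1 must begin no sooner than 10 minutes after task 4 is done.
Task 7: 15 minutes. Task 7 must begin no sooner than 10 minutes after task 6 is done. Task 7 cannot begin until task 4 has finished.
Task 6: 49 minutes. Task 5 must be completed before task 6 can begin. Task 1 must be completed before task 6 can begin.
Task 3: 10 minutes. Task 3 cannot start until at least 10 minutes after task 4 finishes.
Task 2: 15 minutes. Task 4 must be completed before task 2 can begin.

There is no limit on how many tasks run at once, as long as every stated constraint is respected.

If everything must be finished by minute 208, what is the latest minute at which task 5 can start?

Task 7 must finish by minute 208; it takes 15 minutes, so it must start by 208 − 15 = minute 193.
Since task 7 (must start by minute 193, minus 10-minute gap → minute 183) depends on it, task 6 must finish by minute 183. Backing off its 49-minute duration gives a latest start of minute 134.
Task 5 feeds into task 6 (must start by minute 134); so task 5 must finish by minute 134 and therefore start by minute 100.

100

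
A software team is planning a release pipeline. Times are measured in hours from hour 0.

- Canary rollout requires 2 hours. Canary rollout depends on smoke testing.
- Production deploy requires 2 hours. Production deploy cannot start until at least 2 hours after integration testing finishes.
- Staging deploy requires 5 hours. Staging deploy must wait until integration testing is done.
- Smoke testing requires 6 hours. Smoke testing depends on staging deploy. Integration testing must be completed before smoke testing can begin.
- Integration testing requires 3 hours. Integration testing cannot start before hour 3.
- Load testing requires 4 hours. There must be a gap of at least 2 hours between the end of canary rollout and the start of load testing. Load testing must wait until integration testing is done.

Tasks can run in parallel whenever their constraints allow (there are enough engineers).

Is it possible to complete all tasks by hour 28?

Integration testing cannot begin until its own release at hour 3. It runs from hour 3 to 3 + 3 = hour 6.
After integration testing (finishes hour 6, plus 2-hour gap → hour 8), production deploy can start at hour 8 and finishes at hour 10.
Staging deploy cannot begin until integration testing (finishes hour 6). It runs from hour 6 to 6 + 5 = hour 11.
Smoke testing cannot start until staging deploy (finishes hour 11); integration testing (finishes hour 6). The controlling bound is hour 11, so smoke testing finishes at 11 + 6 = hour 17.
After smoke testing (finishes hour 17), canary rollout can start at hour 17 and finishes at hour 19.
Load testing cannot start until canary rollout (finishes hour 19, plus 2-hour gap → hour 21); integration testing (finishes hour 6). The controlling bound is hour 21, so load testing finishes at 21 + 4 = hour 25.
Every task is finished by hour 25, which is no later than the deadline of 28, so the schedule is feasible.

Yes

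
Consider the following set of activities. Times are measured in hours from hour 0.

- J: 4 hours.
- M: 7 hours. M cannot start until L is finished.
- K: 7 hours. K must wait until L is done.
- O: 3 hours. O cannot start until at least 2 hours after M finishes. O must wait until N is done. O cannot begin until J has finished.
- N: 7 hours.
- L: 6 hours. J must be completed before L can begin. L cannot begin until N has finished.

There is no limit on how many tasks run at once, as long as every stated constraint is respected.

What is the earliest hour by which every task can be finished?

Nothing blocks N, so it runs from hour 0 to hour 7.
Nothing blocks J, so it runs from hour 0 to hour 4.
L has to wait for J (finishes hour 4); N (finishes hour 7). The latest of these is hour 7, so L runs hour 7 to 7 + 6 = hour 13.
After L (finishes hour 13), M can start at hour 13 and finishes at hour 20.
O needs all of M (finishes hour 20, plus 2-hour gap → hour 22); N (finishes hour 7); J (finishes hour 4). That puts its earliest start at hour 22; it finishes at 22 + 3 = hour 25.
After L (finishes hour 13), K can start at hour 13 and finishes at hour 20.
All tasks are finished once the last one completes. Finish times: J at 4, K at 20, L at 13, M at 20, N at 7, O at 25. The latest is hour 25.

25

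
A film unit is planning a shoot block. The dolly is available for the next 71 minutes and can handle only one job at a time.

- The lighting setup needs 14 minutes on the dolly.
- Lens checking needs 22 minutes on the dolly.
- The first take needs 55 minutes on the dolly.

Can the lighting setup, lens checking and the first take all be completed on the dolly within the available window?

No

Running back to back, the jobs need 14 + 22 + 55 = 91 minutes on the dolly.
Since 91 > 71, they cannot all fit.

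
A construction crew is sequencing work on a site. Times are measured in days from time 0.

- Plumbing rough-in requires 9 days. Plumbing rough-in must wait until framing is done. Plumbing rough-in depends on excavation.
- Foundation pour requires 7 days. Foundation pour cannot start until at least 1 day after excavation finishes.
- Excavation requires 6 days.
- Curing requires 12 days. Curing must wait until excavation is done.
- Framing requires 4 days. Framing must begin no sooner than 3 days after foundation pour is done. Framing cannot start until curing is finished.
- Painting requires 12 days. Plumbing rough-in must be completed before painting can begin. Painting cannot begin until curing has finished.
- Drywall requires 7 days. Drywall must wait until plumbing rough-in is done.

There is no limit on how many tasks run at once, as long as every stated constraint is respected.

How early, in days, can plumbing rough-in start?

Excavation has no prerequisites, so it starts at day 0 and finishes at day 6.
After excavation (finishes day 6), curing can start at day 6 and finishes at day 18.
Foundation pour waits on excavation (finishes day 6, plus 1-day gap → day 7), so it starts at day 7 and finishes at 7 + 7 = day 14.
For framing: foundation pour (finishes day 14, plus 3-day gap → day 17); curing (finishes day 18). Taking the maximum gives a start of day 18, and it finishes at 18 + 4 = day 22.
Plumbing rough-in waits on framing (finishes day 22); excavation (finishes day 6). The latest of these is day 22, which is the earliest plumbing rough-in can start.

22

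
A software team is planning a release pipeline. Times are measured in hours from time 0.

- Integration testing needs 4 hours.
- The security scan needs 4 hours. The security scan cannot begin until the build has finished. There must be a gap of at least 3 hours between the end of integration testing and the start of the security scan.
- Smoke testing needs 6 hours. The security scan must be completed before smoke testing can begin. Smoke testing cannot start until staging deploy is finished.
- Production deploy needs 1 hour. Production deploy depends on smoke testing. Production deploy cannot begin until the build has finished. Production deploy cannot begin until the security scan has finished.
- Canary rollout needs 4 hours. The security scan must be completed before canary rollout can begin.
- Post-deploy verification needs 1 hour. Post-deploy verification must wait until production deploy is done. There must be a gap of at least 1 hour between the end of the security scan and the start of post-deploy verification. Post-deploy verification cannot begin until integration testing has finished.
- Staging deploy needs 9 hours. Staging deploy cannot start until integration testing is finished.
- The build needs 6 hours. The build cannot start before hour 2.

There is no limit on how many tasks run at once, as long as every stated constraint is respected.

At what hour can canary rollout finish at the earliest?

Integration testing can start immediately at hour 0; it finishes at hour 4.
The build cannot begin until its own release at hour 2. It runs from hour 2 to 2 + 6 = hour 8.
The security scan needs all of the build (finishes hour 8); integration testing (finishes hour 4, plus 3-hour gap → hour 7). That puts its earliest start at hour 8; it finishes at 8 + 4 = hour 12.
Canary rollout cannot begin until the security scan (finishes hour 12). It runs from hour 12 to 12 + 4 = hour 16.

16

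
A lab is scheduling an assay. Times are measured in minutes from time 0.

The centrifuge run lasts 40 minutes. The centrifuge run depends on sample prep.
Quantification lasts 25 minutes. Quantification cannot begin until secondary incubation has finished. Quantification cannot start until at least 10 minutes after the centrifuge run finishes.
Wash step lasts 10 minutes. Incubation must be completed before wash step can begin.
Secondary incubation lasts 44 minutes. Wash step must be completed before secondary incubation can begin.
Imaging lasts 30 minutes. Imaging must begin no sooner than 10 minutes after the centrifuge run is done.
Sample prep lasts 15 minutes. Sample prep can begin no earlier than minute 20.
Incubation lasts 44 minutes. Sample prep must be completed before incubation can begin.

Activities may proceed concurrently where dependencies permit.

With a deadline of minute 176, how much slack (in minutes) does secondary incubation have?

18

Sample prep cannot begin until its own release at minute 20. It runs from minute 20 to 20 + 15 = minute 35.
Incubation cannot begin until sample prep (finishes minute 35). It runs from minute 35 to 35 + 44 = minute 79.
After incubation (finishes minute 79), wash step can start at minute 79 and finishes at minute 89.
Secondary incubation cannot begin until wash step (finishes minute 89). It runs from minute 89 to 89 + 44 = minute 133.

Working backward from the deadline:
Quantification must finish by minute 176; it takes 25 minutes, so it must start by 176 − 25 = minute 151.
Secondary incubation has to be done before quantification (must start by minute 151). That means finishing by minute 151, i.e. starting by 151 − 44 = minute 107.
So secondary incubation can start as early as minute 89 and as late as minute 107, giving 107 − 89 = 18 minutes of slack.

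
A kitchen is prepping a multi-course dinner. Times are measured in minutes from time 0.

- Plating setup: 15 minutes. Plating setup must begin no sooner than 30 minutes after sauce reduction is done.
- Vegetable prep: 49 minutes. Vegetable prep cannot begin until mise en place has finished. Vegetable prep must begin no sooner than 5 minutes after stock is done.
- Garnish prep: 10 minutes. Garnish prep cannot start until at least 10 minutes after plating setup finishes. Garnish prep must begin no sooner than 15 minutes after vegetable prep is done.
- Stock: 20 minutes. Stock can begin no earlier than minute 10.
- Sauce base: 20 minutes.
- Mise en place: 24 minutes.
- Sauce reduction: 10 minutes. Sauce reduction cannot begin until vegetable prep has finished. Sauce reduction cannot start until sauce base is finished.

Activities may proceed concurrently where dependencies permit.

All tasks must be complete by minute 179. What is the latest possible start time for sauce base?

Nothing follows garnish prep; the deadline of minute 179 is its only limit. It must start by 179 − 10 = minute 169.
Plating setup must finish before garnish prep (must start by minute 169, minus 10-minute gap → minute 159). With a 15-minute duration, plating setup must start by 159 − 15 = minute 144.
Sauce reduction must finish before plating setup (must start by minute 144, minus 30-minute gap → minute 114). With a 10-minute duration, sauce reduction must start by 114 − 10 = minute 104.
Sauce base feeds into sauce reduction (must start by minute 104); so sauce base must finish by minute 104 and therefore start by minute 84.

84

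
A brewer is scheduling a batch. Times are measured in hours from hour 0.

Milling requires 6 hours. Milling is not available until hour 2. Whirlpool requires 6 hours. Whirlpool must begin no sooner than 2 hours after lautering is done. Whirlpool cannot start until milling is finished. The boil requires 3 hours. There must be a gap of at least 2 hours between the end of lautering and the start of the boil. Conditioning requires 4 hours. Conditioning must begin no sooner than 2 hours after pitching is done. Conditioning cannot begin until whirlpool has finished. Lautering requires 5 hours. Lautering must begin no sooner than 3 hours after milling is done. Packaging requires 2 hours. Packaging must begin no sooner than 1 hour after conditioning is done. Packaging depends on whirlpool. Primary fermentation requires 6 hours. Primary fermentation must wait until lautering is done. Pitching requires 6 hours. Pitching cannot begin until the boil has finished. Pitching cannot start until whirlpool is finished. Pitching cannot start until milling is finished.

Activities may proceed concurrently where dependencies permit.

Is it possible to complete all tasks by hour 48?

Yes

Milling waits on its own release at hour 2, so it starts at hour 2 and finishes at 2 + 6 = hour 8.
Lautering cannot begin until milling (finishes hour 8, plus 3-hour gap → hour 11). It runs from hour 11 to 11 + 5 = hour 16.
Primary fermentation waits on lautering (finishes hour 16), so it starts at hour 16 and finishes at 16 + 6 = hour 22.
For whirlpool: lautering (finishes hour 16, plus 2-hour gap → hour 18); milling (finishes hour 8). Taking the maximum gives a start of hour 18, and it finishes at 18 + 6 = hour 24.
After lautering (finishes hour 16, plus 2-hour gap → hour 18), the boil can start at hour 18 and finishes at hour 21.
Pitching has to wait for the boil (finishes hour 21); whirlpool (finishes hour 24); milling (finishes hour 8). The latest of these is hour 24, so pitching runs hour 24 to 24 + 6 = hour 30.
Conditioning cannot start until pitching (finishes hour 30, plus 2-hour gap → hour 32); whirlpool (finishes hour 24). The controlling bound is hour 32, so conditioning finishes at 32 + 4 = hour 36.
Packaging needs all of conditioning (finishes hour 36, plus 1-hour gap → hour 37); whirlpool (finishes hour 24). That puts its earliest start at hour 37; it finishes at 37 + 2 = hour 39.
Every task is finished by hour 39, which is no later than the deadline of 48, so the schedule is feasible.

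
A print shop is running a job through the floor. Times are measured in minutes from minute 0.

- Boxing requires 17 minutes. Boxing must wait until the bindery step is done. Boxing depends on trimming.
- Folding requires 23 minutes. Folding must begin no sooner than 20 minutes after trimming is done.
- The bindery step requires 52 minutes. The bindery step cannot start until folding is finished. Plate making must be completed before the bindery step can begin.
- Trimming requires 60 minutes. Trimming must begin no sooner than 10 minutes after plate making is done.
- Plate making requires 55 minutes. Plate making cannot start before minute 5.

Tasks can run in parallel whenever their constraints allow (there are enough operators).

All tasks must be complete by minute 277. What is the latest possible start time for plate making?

40

Boxing must finish by minute 277; it takes 17 minutes, so it must start by 277 − 17 = minute 260.
The bindery step has to be done before boxing (must start by minute 260). That means finishing by minute 260, i.e. starting by 260 − 52 = minute 208.
Folding feeds into the bindery step (must start by minute 208); so folding must finish by minute 208 and therefore start by minute 185.
Trimming has several dependents: folding (must start by minute 185, minus 20-minute gap → minute 165); boxing (must start by minute 260). The earliest of those limits is minute 165, so trimming must start by 165 − 60 = minute 105.
Plate making must finish in time for trimming (must start by minute 105, minus 10-minute gap → minute 95); the bindery step (must start by minute 208). The tightest is minute 95, so plate making must start by 95 − 55 = minute 40.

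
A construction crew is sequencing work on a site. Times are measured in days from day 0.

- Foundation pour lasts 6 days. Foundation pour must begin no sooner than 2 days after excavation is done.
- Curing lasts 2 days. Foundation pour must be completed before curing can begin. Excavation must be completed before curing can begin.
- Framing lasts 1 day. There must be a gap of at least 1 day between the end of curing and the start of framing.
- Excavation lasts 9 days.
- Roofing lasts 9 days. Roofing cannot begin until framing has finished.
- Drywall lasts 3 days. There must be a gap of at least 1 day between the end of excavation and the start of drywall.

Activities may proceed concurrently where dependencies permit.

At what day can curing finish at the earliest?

Nothing blocks excavation, so it runs from day 0 to day 9.
After excavation (finishes day 9, plus 2-day gap → day 11), foundation pour can start at day 11 and finishes at day 17.
For curing: foundation pour (finishes day 17); excavation (finishes day 9). Taking the maximum gives a start of day 17, and it finishes at 17 + 2 = day 19.

19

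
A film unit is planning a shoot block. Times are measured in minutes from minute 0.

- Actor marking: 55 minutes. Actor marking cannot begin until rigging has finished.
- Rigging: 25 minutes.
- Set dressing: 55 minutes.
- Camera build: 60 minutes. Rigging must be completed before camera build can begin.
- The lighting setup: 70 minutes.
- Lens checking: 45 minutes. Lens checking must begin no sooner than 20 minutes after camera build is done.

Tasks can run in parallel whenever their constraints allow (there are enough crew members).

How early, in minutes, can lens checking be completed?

150

Rigging has no prerequisites, so it starts at minute 0 and finishes at minute 25.
Camera build cannot begin until rigging (finishes minute 25). It runs from minute 25 to 25 + 60 = minute 85.
After camera build (finishes minute 85, plus 20-minute gap → minute 105), lens checking can start at minute 105 and finishes at minute 150.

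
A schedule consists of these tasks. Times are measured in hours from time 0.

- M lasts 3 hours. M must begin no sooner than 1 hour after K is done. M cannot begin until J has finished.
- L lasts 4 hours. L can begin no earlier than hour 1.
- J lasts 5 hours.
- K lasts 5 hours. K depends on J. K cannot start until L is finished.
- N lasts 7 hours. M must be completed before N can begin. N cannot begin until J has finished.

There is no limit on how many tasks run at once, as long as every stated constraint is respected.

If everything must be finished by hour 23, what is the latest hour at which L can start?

3

Nothing follows N; the deadline of hour 23 is its only limit. It must start by 23 − 7 = hour 16.
M feeds into N (must start by hour 16); so M must finish by hour 16 and therefore start by hour 13.
Since M (must start by hour 13, minus 1-hour gap → hour 12) depends on it, K must finish by hour 12. Backing off its 5-hour duration gives a latest start of hour 7.
L has to be done before K (must start by hour 7). That means finishing by hour 7, i.e. starting by 7 − 4 = hour 3.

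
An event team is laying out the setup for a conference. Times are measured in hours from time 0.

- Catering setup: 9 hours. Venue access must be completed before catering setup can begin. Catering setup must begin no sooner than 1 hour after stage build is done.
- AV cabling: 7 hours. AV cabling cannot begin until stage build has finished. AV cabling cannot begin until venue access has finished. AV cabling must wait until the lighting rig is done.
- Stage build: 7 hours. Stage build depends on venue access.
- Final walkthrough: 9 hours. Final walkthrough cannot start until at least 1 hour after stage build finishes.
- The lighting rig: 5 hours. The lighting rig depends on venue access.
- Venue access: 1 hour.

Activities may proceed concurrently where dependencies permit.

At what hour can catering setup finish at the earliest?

Nothing blocks venue access, so it runs from hour 0 to hour 1.
Stage build cannot begin until venue access (finishes hour 1). It runs from hour 1 to 1 + 7 = hour 8.
Catering setup needs all of venue access (finishes hour 1); stage build (finishes hour 8, plus 1-hour gap → hour 9). That puts its earliest start at hour 9; it finishes at 9 + 9 = hour 18.

18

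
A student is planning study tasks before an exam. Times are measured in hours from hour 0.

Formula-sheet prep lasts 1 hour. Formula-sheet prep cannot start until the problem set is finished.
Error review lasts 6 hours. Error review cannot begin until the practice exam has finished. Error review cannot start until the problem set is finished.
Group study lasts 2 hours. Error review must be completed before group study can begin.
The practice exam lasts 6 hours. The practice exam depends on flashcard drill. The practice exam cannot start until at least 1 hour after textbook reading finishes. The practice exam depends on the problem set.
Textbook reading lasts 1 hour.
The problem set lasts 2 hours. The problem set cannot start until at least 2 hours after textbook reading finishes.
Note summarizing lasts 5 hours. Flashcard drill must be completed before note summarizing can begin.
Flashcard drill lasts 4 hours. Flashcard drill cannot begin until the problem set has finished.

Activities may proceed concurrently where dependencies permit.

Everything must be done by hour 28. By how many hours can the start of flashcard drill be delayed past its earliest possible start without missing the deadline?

5

Nothing blocks textbook reading, so it runs from hour 0 to hour 1.
The problem set waits on textbook reading (finishes hour 1, plus 2-hour gap → hour 3), so it starts at hour 3 and finishes at 3 + 2 = hour 5.
After the problem set (finishes hour 5), flashcard drill can start at hour 5 and finishes at hour 9.

Working backward from the deadline:
Group study must finish by hour 28; it takes 2 hours, so it must start by 28 − 2 = hour 26.
Error review feeds into group study (must start by hour 26); so error review must finish by hour 26 and therefore start by hour 20.
Since error review (must start by hour 20) depends on it, the practice exam must finish by hour 20. Backing off its 6-hour duration gives a latest start of hour 14.
Nothing follows note summarizing; the deadline of hour 28 is its only limit. It must start by 28 − 5 = hour 23.
Flashcard drill has several dependents: the practice exam (must start by hour 14); note summarizing (must start by hour 23). The earliest of those limits is hour 14, so flashcard drill must start by 14 − 4 = hour 10.
So flashcard drill can start as early as hour 5 and as late as hour 10, giving 10 − 5 = 5 hours of slack.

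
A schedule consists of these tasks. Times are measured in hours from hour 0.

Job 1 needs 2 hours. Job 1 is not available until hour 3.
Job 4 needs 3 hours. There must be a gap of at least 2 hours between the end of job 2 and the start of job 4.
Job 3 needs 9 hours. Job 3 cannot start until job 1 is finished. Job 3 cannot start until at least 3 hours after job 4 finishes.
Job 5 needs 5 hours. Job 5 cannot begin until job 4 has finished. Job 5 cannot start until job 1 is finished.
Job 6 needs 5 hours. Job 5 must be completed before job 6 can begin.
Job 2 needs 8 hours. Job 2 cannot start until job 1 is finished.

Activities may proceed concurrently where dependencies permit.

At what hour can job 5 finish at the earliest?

Job 1 cannot begin until its own release at hour 3. It runs from hour 3 to 3 + 2 = hour 5.
Job 2 cannot begin until job 1 (finishes hour 5). It runs from hour 5 to 5 + 8 = hour 13.
After job 2 (finishes hour 13, plus 2-hour gap → hour 15), job 4 can start at hour 15 and finishes at hour 18.
Job 5 needs all of job 4 (finishes hour 18); job 1 (finishes hour 5). That puts its earliest start at hour 18; it finishes at 18 + 5 = hour 23.

23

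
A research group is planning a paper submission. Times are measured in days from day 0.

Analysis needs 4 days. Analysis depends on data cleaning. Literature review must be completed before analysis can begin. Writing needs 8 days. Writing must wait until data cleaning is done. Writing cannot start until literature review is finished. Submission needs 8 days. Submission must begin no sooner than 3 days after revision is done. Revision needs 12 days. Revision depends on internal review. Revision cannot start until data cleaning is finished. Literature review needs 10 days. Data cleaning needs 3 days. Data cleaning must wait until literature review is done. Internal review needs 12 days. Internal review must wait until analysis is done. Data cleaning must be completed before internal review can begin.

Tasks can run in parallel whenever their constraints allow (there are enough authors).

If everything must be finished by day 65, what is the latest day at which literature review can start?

13

Submission has no dependents, so it just needs to finish by day 65. Starting by 65 − 8 = day 57 achieves that.
Revision feeds into submission (must start by day 57, minus 3-day gap → day 54); so revision must finish by day 54 and therefore start by day 42.
Internal review feeds into revision (must start by day 42); so internal review must finish by day 42 and therefore start by day 30.
Analysis must finish before internal review (must start by day 30). With a 4-day duration, analysis must start by 30 − 4 = day 26.
Writing must finish by day 65; it takes 8 days, so it must start by 65 − 8 = day 57.
Data cleaning has several dependents: analysis (must start by day 26); writing (must start by day 57); internal review (must start by day 30); revision (must start by day 42). The earliest of those limits is day 26, so data cleaning must start by 26 − 3 = day 23.
Literature review must finish in time for data cleaning (must start by day 23); analysis (must start by day 26); writing (must start by day 57). The tightest is day 23, so literature review must start by 23 − 10 = day 13.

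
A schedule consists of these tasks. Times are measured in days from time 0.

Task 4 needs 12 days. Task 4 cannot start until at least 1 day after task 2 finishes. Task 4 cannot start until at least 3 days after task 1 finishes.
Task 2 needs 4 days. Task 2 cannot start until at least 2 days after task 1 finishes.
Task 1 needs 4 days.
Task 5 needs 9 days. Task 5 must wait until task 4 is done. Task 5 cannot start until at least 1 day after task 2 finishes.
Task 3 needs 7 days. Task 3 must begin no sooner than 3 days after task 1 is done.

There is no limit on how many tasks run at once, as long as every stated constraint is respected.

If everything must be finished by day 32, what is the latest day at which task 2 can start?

6

Nothing follows task 5; the deadline of day 32 is its only limit. It must start by 32 − 9 = day 23.
Task 4 has to be done before task 5 (must start by day 23). That means finishing by day 23, i.e. starting by 23 − 12 = day 11.
For task 2: task 4 (must start by day 11, minus 1-day gap → day 10); task 5 (must start by day 23, minus 1-day gap → day 22). The most restrictive is day 10; with a 4-day duration, task 2 must start by day 6.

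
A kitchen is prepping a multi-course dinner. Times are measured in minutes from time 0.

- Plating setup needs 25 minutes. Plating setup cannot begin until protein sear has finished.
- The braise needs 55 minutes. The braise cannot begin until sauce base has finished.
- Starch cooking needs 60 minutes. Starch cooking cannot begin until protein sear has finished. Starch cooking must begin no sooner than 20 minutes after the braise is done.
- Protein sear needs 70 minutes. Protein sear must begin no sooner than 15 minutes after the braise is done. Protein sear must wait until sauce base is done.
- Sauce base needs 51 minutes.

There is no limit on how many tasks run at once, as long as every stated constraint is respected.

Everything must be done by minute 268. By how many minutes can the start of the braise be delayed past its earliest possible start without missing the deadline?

Sauce base has no prerequisites, so it starts at minute 0 and finishes at minute 51.
The braise cannot begin until sauce base (finishes minute 51). It runs from minute 51 to 51 + 55 = minute 106.

Working backward from the deadline:
Nothing follows starch cooking; the deadline of minute 268 is its only limit. It must start by 268 − 60 = minute 208.
Plating setup has no dependents, so it just needs to finish by minute 268. Starting by 268 − 25 = minute 243 achieves that.
For protein sear: starch cooking (must start by minute 208); plating setup (must start by minute 243). The most restrictive is minute 208; with a 70-minute duration, protein sear must start by minute 138.
The braise feeds protein sear (must start by minute 138, minus 15-minute gap → minute 123); starch cooking (must start by minute 208, minus 20-minute gap → minute 188). Taking the minimum, the braise must finish by minute 123 and start by 123 − 55 = minute 68.
So the braise can start as early as minute 51 and as late as minute 68, giving 68 − 51 = 17 minutes of slack.

17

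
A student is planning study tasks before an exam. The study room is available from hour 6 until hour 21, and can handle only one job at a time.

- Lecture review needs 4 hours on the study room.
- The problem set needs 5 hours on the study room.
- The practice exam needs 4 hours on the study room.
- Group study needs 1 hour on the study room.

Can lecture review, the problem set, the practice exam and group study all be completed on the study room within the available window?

Yes

The study room window is 21 − 6 = 15 hours.
Running back to back, the jobs need 4 + 5 + 4 + 1 = 14 hours on the study room.
Since 14 ≤ 15, they fit within the window.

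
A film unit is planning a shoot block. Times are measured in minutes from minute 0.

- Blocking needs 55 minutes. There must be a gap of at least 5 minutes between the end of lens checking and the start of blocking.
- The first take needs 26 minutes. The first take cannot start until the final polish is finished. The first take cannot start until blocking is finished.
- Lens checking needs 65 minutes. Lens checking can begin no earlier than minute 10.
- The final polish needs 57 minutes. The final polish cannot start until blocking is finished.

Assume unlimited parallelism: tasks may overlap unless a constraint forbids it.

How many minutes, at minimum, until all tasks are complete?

218

Lens checking waits on its own release at minute 10, so it starts at minute 10 and finishes at 10 + 65 = minute 75.
After lens checking (finishes minute 75, plus 5-minute gap → minute 80), blocking can start at minute 80 and finishes at minute 135.
The final polish waits on blocking (finishes minute 135), so it starts at minute 135 and finishes at 135 + 57 = minute 192.
The first take has to wait for the final polish (finishes minute 192); blocking (finishes minute 135). The latest of these is minute 192, so the first take runs minute 192 to 192 + 26 = minute 218.
All tasks are finished once the last one completes. Finish times: Lens checking at 75, Blocking at 135, The final polish at 192, The first take at 218. The latest is minute 218.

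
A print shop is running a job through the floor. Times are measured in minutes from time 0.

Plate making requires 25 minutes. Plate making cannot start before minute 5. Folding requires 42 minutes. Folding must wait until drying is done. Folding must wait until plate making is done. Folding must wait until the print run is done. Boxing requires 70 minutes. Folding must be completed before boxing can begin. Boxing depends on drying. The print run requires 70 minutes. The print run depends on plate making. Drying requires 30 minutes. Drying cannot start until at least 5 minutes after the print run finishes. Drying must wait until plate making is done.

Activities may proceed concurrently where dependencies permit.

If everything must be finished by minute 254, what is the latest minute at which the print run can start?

Nothing follows boxing; the deadline of minute 254 is its only limit. It must start by 254 − 70 = minute 184.
Since boxing (must start by minute 184) depends on it, folding must finish by minute 184. Backing off its 42-minute duration gives a latest start of minute 142.
Drying feeds folding (must start by minute 142); boxing (must start by minute 184). Taking the minimum, drying must finish by minute 142 and start by 142 − 30 = minute 112.
The print run has several dependents: drying (must start by minute 112, minus 5-minute gap → minute 107); folding (must start by minute 142). The earliest of those limits is minute 107, so the print run must start by 107 − 70 = minute 37.

37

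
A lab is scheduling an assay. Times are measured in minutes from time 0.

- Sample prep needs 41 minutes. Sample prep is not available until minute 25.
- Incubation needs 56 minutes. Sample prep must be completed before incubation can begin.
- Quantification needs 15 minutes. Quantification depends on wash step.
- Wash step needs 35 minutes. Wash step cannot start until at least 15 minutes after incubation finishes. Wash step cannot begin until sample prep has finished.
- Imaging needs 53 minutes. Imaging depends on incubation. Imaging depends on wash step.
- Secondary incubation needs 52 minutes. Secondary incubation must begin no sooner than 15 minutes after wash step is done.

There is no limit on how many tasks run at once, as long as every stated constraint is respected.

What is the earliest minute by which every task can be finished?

After its own release at minute 25, sample prep can start at minute 25 and finishes at minute 66.
Incubation waits on sample prep (finishes minute 66), so it starts at minute 66 and finishes at 66 + 56 = minute 122.
Wash step needs all of incubation (finishes minute 122, plus 15-minute gap → minute 137); sample prep (finishes minute 66). That puts its earliest start at minute 137; it finishes at 137 + 35 = minute 172.
Quantification cannot begin until wash step (finishes minute 172). It runs from minute 172 to 172 + 15 = minute 187.
Imaging has to wait for incubation (finishes minute 122); wash step (finishes minute 172). The latest of these is minute 172, so imaging runs minute 172 to 172 + 53 = minute 225.
After wash step (finishes minute 172, plus 15-minute gap → minute 187), secondary incubation can start at minute 187 and finishes at minute 239.
All tasks are finished once the last one completes. Finish times: Sample prep at 66, Incubation at 122, Wash step at 172, Secondary incubation at 239, Imaging at 225, Quantification at 187. The latest is minute 239.

239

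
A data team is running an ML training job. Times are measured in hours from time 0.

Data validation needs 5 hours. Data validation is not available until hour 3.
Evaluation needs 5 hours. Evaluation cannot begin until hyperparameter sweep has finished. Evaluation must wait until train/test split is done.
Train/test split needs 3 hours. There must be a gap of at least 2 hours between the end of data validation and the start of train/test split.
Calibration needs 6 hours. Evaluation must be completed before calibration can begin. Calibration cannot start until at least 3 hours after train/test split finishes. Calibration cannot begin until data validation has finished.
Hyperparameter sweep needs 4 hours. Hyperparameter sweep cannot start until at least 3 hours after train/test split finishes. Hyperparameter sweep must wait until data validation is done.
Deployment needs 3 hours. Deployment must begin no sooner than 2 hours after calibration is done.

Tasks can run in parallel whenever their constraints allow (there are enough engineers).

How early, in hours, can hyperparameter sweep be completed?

Data validation cannot begin until its own release at hour 3. It runs from hour 3 to 3 + 5 = hour 8.
After data validation (finishes hour 8, plus 2-hour gap → hour 10), train/test split can start at hour 10 and finishes at hour 13.
For hyperparameter sweep: train/test split (finishes hour 13, plus 3-hour gap → hour 16); data validation (finishes hour 8). Taking the maximum gives a start of hour 16, and it finishes at 16 + 4 = hour 20.

20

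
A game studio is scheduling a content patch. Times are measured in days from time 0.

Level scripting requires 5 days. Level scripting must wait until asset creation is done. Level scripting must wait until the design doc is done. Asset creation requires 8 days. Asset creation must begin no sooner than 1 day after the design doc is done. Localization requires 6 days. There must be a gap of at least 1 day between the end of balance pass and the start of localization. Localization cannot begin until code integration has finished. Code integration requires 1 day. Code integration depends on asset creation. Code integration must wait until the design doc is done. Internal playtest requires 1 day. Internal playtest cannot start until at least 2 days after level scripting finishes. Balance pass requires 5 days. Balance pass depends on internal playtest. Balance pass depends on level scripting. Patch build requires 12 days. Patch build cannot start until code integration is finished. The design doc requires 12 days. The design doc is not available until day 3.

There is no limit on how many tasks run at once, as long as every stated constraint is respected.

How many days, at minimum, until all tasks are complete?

44

The design doc waits on its own release at day 3, so it starts at day 3 and finishes at 3 + 12 = day 15.
Asset creation waits on the design doc (finishes day 15, plus 1-day gap → day 16), so it starts at day 16 and finishes at 16 + 8 = day 24.
Code integration cannot start until asset creation (finishes day 24); the design doc (finishes day 15). The controlling bound is day 24, so code integration finishes at 24 + 1 = day 25.
After code integration (finishes day 25), patch build can start at day 25 and finishes at day 37.
Level scripting has to wait for asset creation (finishes day 24); the design doc (finishes day 15). The latest of these is day 24, so level scripting runs day 24 to 24 + 5 = day 29.
Internal playtest cannot begin until level scripting (finishes day 29, plus 2-day gap → day 31). It runs from day 31 to 31 + 1 = day 32.
Balance pass cannot start until internal playtest (finishes day 32); level scripting (finishes day 29). The controlling bound is day 32, so balance pass finishes at 32 + 5 = day 37.
Localization cannot start until balance pass (finishes day 37, plus 1-day gap → day 38); code integration (finishes day 25). The controlling bound is day 38, so localization finishes at 38 + 6 = day 44.
All tasks are finished once the last one completes. Finish times: The design doc at 15, Asset creation at 24, Level scripting at 29, Code integration at 25, Internal playtest at 32, Balance pass at 37, Localization at 44, Patch build at 37. The latest is day 44.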